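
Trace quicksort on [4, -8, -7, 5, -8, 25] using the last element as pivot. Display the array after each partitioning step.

Partition 1: pivot=25 at index 5 -> [4, -8, -7, 5, -8, 25]
Partition 2: pivot=-8 at index 1 -> [-8, -8, -7, 5, 4, 25]
Partition 3: pivot=4 at index 3 -> [-8, -8, -7, 4, 5, 25]


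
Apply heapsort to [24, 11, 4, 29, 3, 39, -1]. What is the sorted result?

Build heap: [39, 29, 24, 11, 3, 4, -1]
Extract 39: [29, 11, 24, -1, 3, 4, 39]
Extract 29: [24, 11, 4, -1, 3, 29, 39]
Extract 24: [11, 3, 4, -1, 24, 29, 39]
Extract 11: [4, 3, -1, 11, 24, 29, 39]
Extract 4: [3, -1, 4, 11, 24, 29, 39]
Extract 3: [-1, 3, 4, 11, 24, 29, 39]


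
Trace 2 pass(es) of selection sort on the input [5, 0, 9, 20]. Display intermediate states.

Pass 1: Select minimum 0 at index 1, swap -> [0, 5, 9, 20]
Pass 2: Select minimum 5 at index 1, swap -> [0, 5, 9, 20]


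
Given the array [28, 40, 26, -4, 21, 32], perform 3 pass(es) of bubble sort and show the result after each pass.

After pass 1: [28, 26, -4, 21, 32, 40] (4 swaps)
After pass 2: [26, -4, 21, 28, 32, 40] (3 swaps)
After pass 3: [-4, 21, 26, 28, 32, 40] (2 swaps)
Total swaps: 9


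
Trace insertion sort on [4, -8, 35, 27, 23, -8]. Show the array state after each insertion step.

First element 4 is already 'sorted'
Insert -8: shifted 1 elements -> [-8, 4, 35, 27, 23, -8]
Insert 35: shifted 0 elements -> [-8, 4, 35, 27, 23, -8]
Insert 27: shifted 1 elements -> [-8, 4, 27, 35, 23, -8]
Insert 23: shifted 2 elements -> [-8, 4, 23, 27, 35, -8]
Insert -8: shifted 4 elements -> [-8, -8, 4, 23, 27, 35]


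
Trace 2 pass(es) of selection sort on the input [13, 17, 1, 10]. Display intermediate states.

Pass 1: Select minimum 1 at index 2, swap -> [1, 17, 13, 10]
Pass 2: Select minimum 10 at index 3, swap -> [1, 10, 13, 17]


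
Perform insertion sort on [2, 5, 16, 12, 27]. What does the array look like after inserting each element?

First element 2 is already 'sorted'
Insert 5: shifted 0 elements -> [2, 5, 16, 12, 27]
Insert 16: shifted 0 elements -> [2, 5, 16, 12, 27]
Insert 12: shifted 1 elements -> [2, 5, 12, 16, 27]
Insert 27: shifted 0 elements -> [2, 5, 12, 16, 27]


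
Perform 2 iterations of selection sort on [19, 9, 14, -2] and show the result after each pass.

Pass 1: Select minimum -2 at index 3, swap -> [-2, 9, 14, 19]
Pass 2: Select minimum 9 at index 1, swap -> [-2, 9, 14, 19]


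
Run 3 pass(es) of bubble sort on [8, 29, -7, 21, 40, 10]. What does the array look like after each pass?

After pass 1: [8, -7, 21, 29, 10, 40] (3 swaps)
After pass 2: [-7, 8, 21, 10, 29, 40] (2 swaps)
After pass 3: [-7, 8, 10, 21, 29, 40] (1 swaps)
Total swaps: 6


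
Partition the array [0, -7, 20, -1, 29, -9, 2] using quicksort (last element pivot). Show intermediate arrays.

Partition 1: pivot=2 at index 4 -> [0, -7, -1, -9, 2, 20, 29]
Partition 2: pivot=-9 at index 0 -> [-9, -7, -1, 0, 2, 20, 29]
Partition 3: pivot=0 at index 3 -> [-9, -7, -1, 0, 2, 20, 29]
Partition 4: pivot=-1 at index 2 -> [-9, -7, -1, 0, 2, 20, 29]
Partition 5: pivot=29 at index 6 -> [-9, -7, -1, 0, 2, 20, 29]


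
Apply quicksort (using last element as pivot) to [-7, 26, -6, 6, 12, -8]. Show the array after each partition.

Partition 1: pivot=-8 at index 0 -> [-8, 26, -6, 6, 12, -7]
Partition 2: pivot=-7 at index 1 -> [-8, -7, -6, 6, 12, 26]
Partition 3: pivot=26 at index 5 -> [-8, -7, -6, 6, 12, 26]
Partition 4: pivot=12 at index 4 -> [-8, -7, -6, 6, 12, 26]
Partition 5: pivot=6 at index 3 -> [-8, -7, -6, 6, 12, 26]


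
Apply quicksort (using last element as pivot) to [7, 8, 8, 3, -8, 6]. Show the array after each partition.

Partition 1: pivot=6 at index 2 -> [3, -8, 6, 7, 8, 8]
Partition 2: pivot=-8 at index 0 -> [-8, 3, 6, 7, 8, 8]
Partition 3: pivot=8 at index 5 -> [-8, 3, 6, 7, 8, 8]
Partition 4: pivot=8 at index 4 -> [-8, 3, 6, 7, 8, 8]


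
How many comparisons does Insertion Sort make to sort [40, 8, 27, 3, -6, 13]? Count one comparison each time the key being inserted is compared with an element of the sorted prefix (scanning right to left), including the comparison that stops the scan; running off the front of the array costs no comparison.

Insert 8: 40 > 8 (shift), reached front = 1 comparison(s) -> [8, 40, 27, 3, -6, 13]
Insert 27: 40 > 27 (shift), 8 <= 27 (stop) = 2 comparison(s) -> [8, 27, 40, 3, -6, 13]
Insert 3: 40 > 3 (shift), 27 > 3 (shift), 8 > 3 (shift), reached front = 3 comparison(s) -> [3, 8, 27, 40, -6, 13]
Insert -6: 40 > -6 (shift), 27 > -6 (shift), 8 > -6 (shift), 3 > -6 (shift), reached front = 4 comparison(s) -> [-6, 3, 8, 27, 40, 13]
Insert 13: 40 > 13 (shift), 27 > 13 (shift), 8 <= 13 (stop) = 3 comparison(s) -> [-6, 3, 8, 13, 27, 40]
Total comparisons: 1 + 2 + 3 + 4 + 3 = 13


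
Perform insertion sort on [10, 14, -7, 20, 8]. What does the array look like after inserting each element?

First element 10 is already 'sorted'
Insert 14: shifted 0 elements -> [10, 14, -7, 20, 8]
Insert -7: shifted 2 elements -> [-7, 10, 14, 20, 8]
Insert 20: shifted 0 elements -> [-7, 10, 14, 20, 8]
Insert 8: shifted 3 elements -> [-7, 8, 10, 14, 20]


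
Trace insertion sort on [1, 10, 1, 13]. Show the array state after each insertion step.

First element 1 is already 'sorted'
Insert 10: shifted 0 elements -> [1, 10, 1, 13]
Insert 1: shifted 1 elements -> [1, 1, 10, 13]
Insert 13: shifted 0 elements -> [1, 1, 10, 13]


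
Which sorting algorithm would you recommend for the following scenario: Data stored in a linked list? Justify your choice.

Best choice: Merge sort
Reason: Merge sort doesn't require random access; can be done in O(1) extra space for linked lists


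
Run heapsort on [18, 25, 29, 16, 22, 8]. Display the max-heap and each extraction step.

Build heap: [29, 25, 18, 16, 22, 8]
Extract 29: [25, 22, 18, 16, 8, 29]
Extract 25: [22, 16, 18, 8, 25, 29]
Extract 22: [18, 16, 8, 22, 25, 29]
Extract 18: [16, 8, 18, 22, 25, 29]
Extract 16: [8, 16, 18, 22, 25, 29]


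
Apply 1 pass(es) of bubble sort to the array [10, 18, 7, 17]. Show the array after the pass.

After pass 1: [10, 7, 17, 18] (2 swaps)
Total swaps: 2


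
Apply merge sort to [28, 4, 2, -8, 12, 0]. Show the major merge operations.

Divide and conquer:
  Merge [4] + [2] -> [2, 4]
  Merge [28] + [2, 4] -> [2, 4, 28]
  Merge [12] + [0] -> [0, 12]
  Merge [-8] + [0, 12] -> [-8, 0, 12]
  Merge [2, 4, 28] + [-8, 0, 12] -> [-8, 0, 2, 4, 12, 28]


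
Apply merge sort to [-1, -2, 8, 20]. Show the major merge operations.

Divide and conquer:
  Merge [-1] + [-2] -> [-2, -1]
  Merge [8] + [20] -> [8, 20]
  Merge [-2, -1] + [8, 20] -> [-2, -1, 8, 20]


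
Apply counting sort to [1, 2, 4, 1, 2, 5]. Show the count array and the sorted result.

Count array: [0, 2, 2, 0, 1, 1]
(count[i] = number of elements equal to i)
Cumulative count: [0, 2, 4, 4, 5, 6]
Sorted: [1, 1, 2, 2, 4, 5]


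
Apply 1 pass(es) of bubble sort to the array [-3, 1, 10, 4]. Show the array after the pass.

After pass 1: [-3, 1, 4, 10] (1 swaps)
Total swaps: 1


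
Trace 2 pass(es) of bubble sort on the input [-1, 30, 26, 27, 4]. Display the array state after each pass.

After pass 1: [-1, 26, 27, 4, 30] (3 swaps)
After pass 2: [-1, 26, 4, 27, 30] (1 swaps)
Total swaps: 4


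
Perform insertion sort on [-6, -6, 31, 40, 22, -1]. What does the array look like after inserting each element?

First element -6 is already 'sorted'
Insert -6: shifted 0 elements -> [-6, -6, 31, 40, 22, -1]
Insert 31: shifted 0 elements -> [-6, -6, 31, 40, 22, -1]
Insert 40: shifted 0 elements -> [-6, -6, 31, 40, 22, -1]
Insert 22: shifted 2 elements -> [-6, -6, 22, 31, 40, -1]
Insert -1: shifted 3 elements -> [-6, -6, -1, 22, 31, 40]


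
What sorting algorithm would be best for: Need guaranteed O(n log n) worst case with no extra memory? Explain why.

Best choice: Heapsort
Reason: Heapsort is O(n log n) worst case and sorts in-place; quicksort can degrade to O(n^2)


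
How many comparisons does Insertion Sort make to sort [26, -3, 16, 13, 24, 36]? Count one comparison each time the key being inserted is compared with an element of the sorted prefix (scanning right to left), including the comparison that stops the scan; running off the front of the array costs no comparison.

Insert -3: 26 > -3 (shift), reached front = 1 comparison(s) -> [-3, 26, 16, 13, 24, 36]
Insert 16: 26 > 16 (shift), -3 <= 16 (stop) = 2 comparison(s) -> [-3, 16, 26, 13, 24, 36]
Insert 13: 26 > 13 (shift), 16 > 13 (shift), -3 <= 13 (stop) = 3 comparison(s) -> [-3, 13, 16, 26, 24, 36]
Insert 24: 26 > 24 (shift), 16 <= 24 (stop) = 2 comparison(s) -> [-3, 13, 16, 24, 26, 36]
Insert 36: 26 <= 36 (stop) = 1 comparison(s) -> [-3, 13, 16, 24, 26, 36]
Total comparisons: 1 + 2 + 3 + 2 + 1 = 9


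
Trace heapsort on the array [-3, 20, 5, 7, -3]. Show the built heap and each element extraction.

Build heap: [20, 7, 5, -3, -3]
Extract 20: [7, -3, 5, -3, 20]
Extract 7: [5, -3, -3, 7, 20]
Extract 5: [-3, -3, 5, 7, 20]
Extract -3: [-3, -3, 5, 7, 20]


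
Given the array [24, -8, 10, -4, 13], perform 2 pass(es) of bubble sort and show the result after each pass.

After pass 1: [-8, 10, -4, 13, 24] (4 swaps)
After pass 2: [-8, -4, 10, 13, 24] (1 swaps)
Total swaps: 5


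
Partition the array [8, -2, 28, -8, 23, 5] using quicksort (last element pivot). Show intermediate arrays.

Partition 1: pivot=5 at index 2 -> [-2, -8, 5, 8, 23, 28]
Partition 2: pivot=-8 at index 0 -> [-8, -2, 5, 8, 23, 28]
Partition 3: pivot=28 at index 5 -> [-8, -2, 5, 8, 23, 28]
Partition 4: pivot=23 at index 4 -> [-8, -2, 5, 8, 23, 28]


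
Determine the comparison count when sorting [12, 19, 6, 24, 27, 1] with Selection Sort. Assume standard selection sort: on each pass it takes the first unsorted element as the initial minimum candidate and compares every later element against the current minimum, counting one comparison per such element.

Pass 1: scan indices 1..5 for the minimum = 5 comparison(s); min is 1, place at index 0 -> [1, 19, 6, 24, 27, 12]
Pass 2: scan indices 2..5 for the minimum = 4 comparison(s); min is 6, place at index 1 -> [1, 6, 19, 24, 27, 12]
Pass 3: scan indices 3..5 for the minimum = 3 comparison(s); min is 12, place at index 2 -> [1, 6, 12, 24, 27, 19]
Pass 4: scan indices 4..5 for the minimum = 2 comparison(s); min is 19, place at index 3 -> [1, 6, 12, 19, 27, 24]
Pass 5: scan indices 5..5 for the minimum = 1 comparison(s); min is 24, place at index 4 -> [1, 6, 12, 19, 24, 27]
Selection sort always scans the whole unsorted suffix, so the count is (n-1) + (n-2) + ... + 1 = n(n-1)/2 = 6*5/2 = 15 regardless of the input order.
Total comparisons: 5 + 4 + 3 + 2 + 1 = 15


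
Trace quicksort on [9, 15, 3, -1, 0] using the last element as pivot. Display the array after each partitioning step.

Partition 1: pivot=0 at index 1 -> [-1, 0, 3, 9, 15]
Partition 2: pivot=15 at index 4 -> [-1, 0, 3, 9, 15]
Partition 3: pivot=9 at index 3 -> [-1, 0, 3, 9, 15]


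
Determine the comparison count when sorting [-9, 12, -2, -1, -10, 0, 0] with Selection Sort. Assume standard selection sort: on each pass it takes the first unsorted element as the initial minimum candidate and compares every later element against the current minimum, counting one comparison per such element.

Pass 1: scan indices 1..6 for the minimum = 6 comparison(s); min is -10, place at index 0 -> [-10, 12, -2, -1, -9, 0, 0]
Pass 2: scan indices 2..6 for the minimum = 5 comparison(s); min is -9, place at index 1 -> [-10, -9, -2, -1, 12, 0, 0]
Pass 3: scan indices 3..6 for the minimum = 4 comparison(s); min is -2, place at index 2 -> [-10, -9, -2, -1, 12, 0, 0]
Pass 4: scan indices 4..6 for the minimum = 3 comparison(s); min is -1, place at index 3 -> [-10, -9, -2, -1, 12, 0, 0]
Pass 5: scan indices 5..6 for the minimum = 2 comparison(s); min is 0, place at index 4 -> [-10, -9, -2, -1, 0, 12, 0]
Pass 6: scan indices 6..6 for the minimum = 1 comparison(s); min is 0, place at index 5 -> [-10, -9, -2, -1, 0, 0, 12]
Selection sort always scans the whole unsorted suffix, so the count is (n-1) + (n-2) + ... + 1 = n(n-1)/2 = 7*6/2 = 21 regardless of the input order.
Total comparisons: 6 + 5 + 4 + 3 + 2 + 1 = 21


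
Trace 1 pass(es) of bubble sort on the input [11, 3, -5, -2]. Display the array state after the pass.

After pass 1: [3, -5, -2, 11] (3 swaps)
Total swaps: 3


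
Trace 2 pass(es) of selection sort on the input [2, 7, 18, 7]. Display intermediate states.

Pass 1: Select minimum 2 at index 0, swap -> [2, 7, 18, 7]
Pass 2: Select minimum 7 at index 1, swap -> [2, 7, 18, 7]


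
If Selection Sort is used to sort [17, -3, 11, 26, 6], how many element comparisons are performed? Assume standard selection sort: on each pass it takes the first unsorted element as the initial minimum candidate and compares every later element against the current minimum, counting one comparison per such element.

Pass 1: scan indices 1..4 for the minimum = 4 comparison(s); min is -3, place at index 0 -> [-3, 17, 11, 26, 6]
Pass 2: scan indices 2..4 for the minimum = 3 comparison(s); min is 6, place at index 1 -> [-3, 6, 11, 26, 17]
Pass 3: scan indices 3..4 for the minimum = 2 comparison(s); min is 11, place at index 2 -> [-3, 6, 11, 26, 17]
Pass 4: scan indices 4..4 for the minimum = 1 comparison(s); min is 17, place at index 3 -> [-3, 6, 11, 17, 26]
Selection sort always scans the whole unsorted suffix, so the count is (n-1) + (n-2) + ... + 1 = n(n-1)/2 = 5*4/2 = 10 regardless of the input order.
Total comparisons: 4 + 3 + 2 + 1 = 10


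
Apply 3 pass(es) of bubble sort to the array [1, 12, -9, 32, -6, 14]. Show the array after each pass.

After pass 1: [1, -9, 12, -6, 14, 32] (3 swaps)
After pass 2: [-9, 1, -6, 12, 14, 32] (2 swaps)
After pass 3: [-9, -6, 1, 12, 14, 32] (1 swaps)
Total swaps: 6


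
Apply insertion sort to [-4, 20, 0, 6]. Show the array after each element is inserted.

First element -4 is already 'sorted'
Insert 20: shifted 0 elements -> [-4, 20, 0, 6]
Insert 0: shifted 1 elements -> [-4, 0, 20, 6]
Insert 6: shifted 1 elements -> [-4, 0, 6, 20]


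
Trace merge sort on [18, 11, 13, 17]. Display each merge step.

Divide and conquer:
  Merge [18] + [11] -> [11, 18]
  Merge [13] + [17] -> [13, 17]
  Merge [11, 18] + [13, 17] -> [11, 13, 17, 18]


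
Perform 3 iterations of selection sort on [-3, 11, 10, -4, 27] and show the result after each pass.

Pass 1: Select minimum -4 at index 3, swap -> [-4, 11, 10, -3, 27]
Pass 2: Select minimum -3 at index 3, swap -> [-4, -3, 10, 11, 27]
Pass 3: Select minimum 10 at index 2, swap -> [-4, -3, 10, 11, 27]


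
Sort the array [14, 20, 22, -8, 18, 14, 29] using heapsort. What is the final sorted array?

Build heap: [29, 20, 22, -8, 18, 14, 14]
Extract 29: [22, 20, 14, -8, 18, 14, 29]
Extract 22: [20, 18, 14, -8, 14, 22, 29]
Extract 20: [18, 14, 14, -8, 20, 22, 29]
Extract 18: [14, -8, 14, 18, 20, 22, 29]
Extract 14: [14, -8, 14, 18, 20, 22, 29]
Extract 14: [-8, 14, 14, 18, 20, 22, 29]


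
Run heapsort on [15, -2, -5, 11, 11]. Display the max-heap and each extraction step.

Build heap: [15, 11, -5, -2, 11]
Extract 15: [11, 11, -5, -2, 15]
Extract 11: [11, -2, -5, 11, 15]
Extract 11: [-2, -5, 11, 11, 15]
Extract -2: [-5, -2, 11, 11, 15]


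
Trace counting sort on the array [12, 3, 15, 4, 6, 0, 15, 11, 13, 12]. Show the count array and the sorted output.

Count array: [1, 0, 0, 1, 1, 0, 1, 0, 0, 0, 0, 1, 2, 1, 0, 2]
(count[i] = number of elements equal to i)
Cumulative count: [1, 1, 1, 2, 3, 3, 4, 4, 4, 4, 4, 5, 7, 8, 8, 10]
Sorted: [0, 3, 4, 6, 11, 12, 12, 13, 15, 15]


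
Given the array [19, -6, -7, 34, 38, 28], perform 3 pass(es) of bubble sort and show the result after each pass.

After pass 1: [-6, -7, 19, 34, 28, 38] (3 swaps)
After pass 2: [-7, -6, 19, 28, 34, 38] (2 swaps)
After pass 3: [-7, -6, 19, 28, 34, 38] (0 swaps)
Total swaps: 5


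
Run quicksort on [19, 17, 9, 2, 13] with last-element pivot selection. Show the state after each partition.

Partition 1: pivot=13 at index 2 -> [9, 2, 13, 17, 19]
Partition 2: pivot=2 at index 0 -> [2, 9, 13, 17, 19]
Partition 3: pivot=19 at index 4 -> [2, 9, 13, 17, 19]


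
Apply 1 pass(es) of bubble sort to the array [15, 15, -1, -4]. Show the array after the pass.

After pass 1: [15, -1, -4, 15] (2 swaps)
Total swaps: 2


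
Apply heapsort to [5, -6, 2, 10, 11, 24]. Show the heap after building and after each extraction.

Build heap: [24, 11, 5, 10, -6, 2]
Extract 24: [11, 10, 5, 2, -6, 24]
Extract 11: [10, 2, 5, -6, 11, 24]
Extract 10: [5, 2, -6, 10, 11, 24]
Extract 5: [2, -6, 5, 10, 11, 24]
Extract 2: [-6, 2, 5, 10, 11, 24]


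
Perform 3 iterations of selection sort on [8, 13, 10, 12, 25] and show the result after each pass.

Pass 1: Select minimum 8 at index 0, swap -> [8, 13, 10, 12, 25]
Pass 2: Select minimum 10 at index 2, swap -> [8, 10, 13, 12, 25]
Pass 3: Select minimum 12 at index 3, swap -> [8, 10, 12, 13, 25]


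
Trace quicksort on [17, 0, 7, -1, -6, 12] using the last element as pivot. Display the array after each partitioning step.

Partition 1: pivot=12 at index 4 -> [0, 7, -1, -6, 12, 17]
Partition 2: pivot=-6 at index 0 -> [-6, 7, -1, 0, 12, 17]
Partition 3: pivot=0 at index 2 -> [-6, -1, 0, 7, 12, 17]


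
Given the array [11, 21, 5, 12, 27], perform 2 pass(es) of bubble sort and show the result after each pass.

After pass 1: [11, 5, 12, 21, 27] (2 swaps)
After pass 2: [5, 11, 12, 21, 27] (1 swaps)
Total swaps: 3


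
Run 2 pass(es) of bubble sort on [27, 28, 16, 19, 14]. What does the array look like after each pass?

After pass 1: [27, 16, 19, 14, 28] (3 swaps)
After pass 2: [16, 19, 14, 27, 28] (3 swaps)
Total swaps: 6


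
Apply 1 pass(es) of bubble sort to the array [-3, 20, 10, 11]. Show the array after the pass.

After pass 1: [-3, 10, 11, 20] (2 swaps)
Total swaps: 2


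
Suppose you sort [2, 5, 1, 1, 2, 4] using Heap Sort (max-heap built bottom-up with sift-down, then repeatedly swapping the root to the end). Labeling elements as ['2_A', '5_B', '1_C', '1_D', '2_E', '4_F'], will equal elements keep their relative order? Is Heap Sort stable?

Trace Heap Sort on the labeled array (the key is the number; the letter only tracks identity):
  Build max-heap: [5_B, 2_A, 4_F, 1_D, 2_E, 1_C]
  Swap root 5_B to index 5, re-heapify first 5 -> [4_F, 2_A, 1_C, 1_D, 2_E, 5_B]
  Swap root 4_F to index 4, re-heapify first 4 -> [2_E, 2_A, 1_C, 1_D, 4_F, 5_B]
  Swap root 2_E to index 3, re-heapify first 3 -> [2_A, 1_D, 1_C, 2_E, 4_F, 5_B]
  Swap root 2_A to index 2, re-heapify first 2 -> [1_C, 1_D, 2_A, 2_E, 4_F, 5_B]
  Swap root 1_C to index 1, re-heapify first 1 -> [1_D, 1_C, 2_A, 2_E, 4_F, 5_B]
Final order: [1_D, 1_C, 2_A, 2_E, 4_F, 5_B]
Equal keys:
  value 1: originally 1_C, 1_D; after sorting 1_D, 1_C -> order changed
  value 2: originally 2_A, 2_E; after sorting 2_A, 2_E -> order preserved
Equal keys were reordered, so Heap Sort is not stable: heap construction and root-to-end swaps move elements without regard to the original order of equal keys. (One such input is enough; an unstable sort may happen to preserve order on other inputs, but it gives no guarantee.)
Answer: Not stable


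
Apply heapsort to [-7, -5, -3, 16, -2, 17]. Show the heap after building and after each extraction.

Build heap: [17, 16, -3, -5, -2, -7]
Extract 17: [16, -2, -3, -5, -7, 17]
Extract 16: [-2, -5, -3, -7, 16, 17]
Extract -2: [-3, -5, -7, -2, 16, 17]
Extract -3: [-5, -7, -3, -2, 16, 17]
Extract -5: [-7, -5, -3, -2, 16, 17]


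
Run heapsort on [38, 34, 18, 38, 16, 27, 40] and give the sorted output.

Build heap: [40, 38, 38, 34, 16, 27, 18]
Extract 40: [38, 34, 38, 18, 16, 27, 40]
Extract 38: [38, 34, 27, 18, 16, 38, 40]
Extract 38: [34, 18, 27, 16, 38, 38, 40]
Extract 34: [27, 18, 16, 34, 38, 38, 40]
Extract 27: [18, 16, 27, 34, 38, 38, 40]
Extract 18: [16, 18, 27, 34, 38, 38, 40]


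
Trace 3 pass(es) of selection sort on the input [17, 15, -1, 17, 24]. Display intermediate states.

Pass 1: Select minimum -1 at index 2, swap -> [-1, 15, 17, 17, 24]
Pass 2: Select minimum 15 at index 1, swap -> [-1, 15, 17, 17, 24]
Pass 3: Select minimum 17 at index 2, swap -> [-1, 15, 17, 17, 24]


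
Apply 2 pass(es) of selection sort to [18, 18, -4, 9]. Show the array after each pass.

Pass 1: Select minimum -4 at index 2, swap -> [-4, 18, 18, 9]
Pass 2: Select minimum 9 at index 3, swap -> [-4, 9, 18, 18]


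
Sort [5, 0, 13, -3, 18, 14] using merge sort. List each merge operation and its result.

Divide and conquer:
  Merge [0] + [13] -> [0, 13]
  Merge [5] + [0, 13] -> [0, 5, 13]
  Merge [18] + [14] -> [14, 18]
  Merge [-3] + [14, 18] -> [-3, 14, 18]
  Merge [0, 5, 13] + [-3, 14, 18] -> [-3, 0, 5, 13, 14, 18]


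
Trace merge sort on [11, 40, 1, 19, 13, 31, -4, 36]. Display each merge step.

Divide and conquer:
  Merge [11] + [40] -> [11, 40]
  Merge [1] + [19] -> [1, 19]
  Merge [11, 40] + [1, 19] -> [1, 11, 19, 40]
  Merge [13] + [31] -> [13, 31]
  Merge [-4] + [36] -> [-4, 36]
  Merge [13, 31] + [-4, 36] -> [-4, 13, 31, 36]
  Merge [1, 11, 19, 40] + [-4, 13, 31, 36] -> [-4, 1, 11, 13, 19, 31, 36, 40]


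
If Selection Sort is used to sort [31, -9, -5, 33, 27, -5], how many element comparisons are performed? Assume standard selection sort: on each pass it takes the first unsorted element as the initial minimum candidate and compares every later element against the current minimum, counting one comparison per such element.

Pass 1: scan indices 1..5 for the minimum = 5 comparison(s); min is -9, place at index 0 -> [-9, 31, -5, 33, 27, -5]
Pass 2: scan indices 2..5 for the minimum = 4 comparison(s); min is -5, place at index 1 -> [-9, -5, 31, 33, 27, -5]
Pass 3: scan indices 3..5 for the minimum = 3 comparison(s); min is -5, place at index 2 -> [-9, -5, -5, 33, 27, 31]
Pass 4: scan indices 4..5 for the minimum = 2 comparison(s); min is 27, place at index 3 -> [-9, -5, -5, 27, 33, 31]
Pass 5: scan indices 5..5 for the minimum = 1 comparison(s); min is 31, place at index 4 -> [-9, -5, -5, 27, 31, 33]
Selection sort always scans the whole unsorted suffix, so the count is (n-1) + (n-2) + ... + 1 = n(n-1)/2 = 6*5/2 = 15 regardless of the input order.
Total comparisons: 5 + 4 + 3 + 2 + 1 = 15


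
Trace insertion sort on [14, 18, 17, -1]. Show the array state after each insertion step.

First element 14 is already 'sorted'
Insert 18: shifted 0 elements -> [14, 18, 17, -1]
Insert 17: shifted 1 elements -> [14, 17, 18, -1]
Insert -1: shifted 3 elements -> [-1, 14, 17, 18]


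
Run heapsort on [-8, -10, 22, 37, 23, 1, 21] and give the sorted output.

Build heap: [37, 23, 22, -10, -8, 1, 21]
Extract 37: [23, 21, 22, -10, -8, 1, 37]
Extract 23: [22, 21, 1, -10, -8, 23, 37]
Extract 22: [21, -8, 1, -10, 22, 23, 37]
Extract 21: [1, -8, -10, 21, 22, 23, 37]
Extract 1: [-8, -10, 1, 21, 22, 23, 37]
Extract -8: [-10, -8, 1, 21, 22, 23, 37]


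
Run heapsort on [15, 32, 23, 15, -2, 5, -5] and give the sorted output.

Build heap: [32, 15, 23, 15, -2, 5, -5]
Extract 32: [23, 15, 5, 15, -2, -5, 32]
Extract 23: [15, 15, 5, -5, -2, 23, 32]
Extract 15: [15, -2, 5, -5, 15, 23, 32]
Extract 15: [5, -2, -5, 15, 15, 23, 32]
Extract 5: [-2, -5, 5, 15, 15, 23, 32]
Extract -2: [-5, -2, 5, 15, 15, 23, 32]


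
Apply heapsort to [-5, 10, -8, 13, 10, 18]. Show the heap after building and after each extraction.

Build heap: [18, 13, -5, 10, 10, -8]
Extract 18: [13, 10, -5, -8, 10, 18]
Extract 13: [10, 10, -5, -8, 13, 18]
Extract 10: [10, -8, -5, 10, 13, 18]
Extract 10: [-5, -8, 10, 10, 13, 18]
Extract -5: [-8, -5, 10, 10, 13, 18]


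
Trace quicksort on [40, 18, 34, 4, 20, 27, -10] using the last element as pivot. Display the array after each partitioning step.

Partition 1: pivot=-10 at index 0 -> [-10, 18, 34, 4, 20, 27, 40]
Partition 2: pivot=40 at index 6 -> [-10, 18, 34, 4, 20, 27, 40]
Partition 3: pivot=27 at index 4 -> [-10, 18, 4, 20, 27, 34, 40]
Partition 4: pivot=20 at index 3 -> [-10, 18, 4, 20, 27, 34, 40]
Partition 5: pivot=4 at index 1 -> [-10, 4, 18, 20, 27, 34, 40]


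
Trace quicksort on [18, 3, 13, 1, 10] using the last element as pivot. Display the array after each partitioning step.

Partition 1: pivot=10 at index 2 -> [3, 1, 10, 18, 13]
Partition 2: pivot=1 at index 0 -> [1, 3, 10, 18, 13]
Partition 3: pivot=13 at index 3 -> [1, 3, 10, 13, 18]


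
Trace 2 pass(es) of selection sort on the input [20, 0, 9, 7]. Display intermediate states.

Pass 1: Select minimum 0 at index 1, swap -> [0, 20, 9, 7]
Pass 2: Select minimum 7 at index 3, swap -> [0, 7, 9, 20]


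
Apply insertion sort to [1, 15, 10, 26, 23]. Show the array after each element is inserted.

First element 1 is already 'sorted'
Insert 15: shifted 0 elements -> [1, 15, 10, 26, 23]
Insert 10: shifted 1 elements -> [1, 10, 15, 26, 23]
Insert 26: shifted 0 elements -> [1, 10, 15, 26, 23]
Insert 23: shifted 1 elements -> [1, 10, 15, 23, 26]


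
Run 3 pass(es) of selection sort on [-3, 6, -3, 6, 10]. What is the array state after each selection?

Pass 1: Select minimum -3 at index 0, swap -> [-3, 6, -3, 6, 10]
Pass 2: Select minimum -3 at index 2, swap -> [-3, -3, 6, 6, 10]
Pass 3: Select minimum 6 at index 2, swap -> [-3, -3, 6, 6, 10]


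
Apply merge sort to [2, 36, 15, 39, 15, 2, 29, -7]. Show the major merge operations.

Divide and conquer:
  Merge [2] + [36] -> [2, 36]
  Merge [15] + [39] -> [15, 39]
  Merge [2, 36] + [15, 39] -> [2, 15, 36, 39]
  Merge [15] + [2] -> [2, 15]
  Merge [29] + [-7] -> [-7, 29]
  Merge [2, 15] + [-7, 29] -> [-7, 2, 15, 29]
  Merge [2, 15, 36, 39] + [-7, 2, 15, 29] -> [-7, 2, 2, 15, 15, 29, 36, 39]


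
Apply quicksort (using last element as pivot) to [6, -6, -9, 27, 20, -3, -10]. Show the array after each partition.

Partition 1: pivot=-10 at index 0 -> [-10, -6, -9, 27, 20, -3, 6]
Partition 2: pivot=6 at index 4 -> [-10, -6, -9, -3, 6, 27, 20]
Partition 3: pivot=-3 at index 3 -> [-10, -6, -9, -3, 6, 27, 20]
Partition 4: pivot=-9 at index 1 -> [-10, -9, -6, -3, 6, 27, 20]
Partition 5: pivot=20 at index 5 -> [-10, -9, -6, -3, 6, 20, 27]


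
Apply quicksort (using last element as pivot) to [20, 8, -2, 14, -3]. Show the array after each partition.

Partition 1: pivot=-3 at index 0 -> [-3, 8, -2, 14, 20]
Partition 2: pivot=20 at index 4 -> [-3, 8, -2, 14, 20]
Partition 3: pivot=14 at index 3 -> [-3, 8, -2, 14, 20]
Partition 4: pivot=-2 at index 1 -> [-3, -2, 8, 14, 20]


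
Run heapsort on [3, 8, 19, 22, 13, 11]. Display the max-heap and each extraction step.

Build heap: [22, 13, 19, 8, 3, 11]
Extract 22: [19, 13, 11, 8, 3, 22]
Extract 19: [13, 8, 11, 3, 19, 22]
Extract 13: [11, 8, 3, 13, 19, 22]
Extract 11: [8, 3, 11, 13, 19, 22]
Extract 8: [3, 8, 11, 13, 19, 22]


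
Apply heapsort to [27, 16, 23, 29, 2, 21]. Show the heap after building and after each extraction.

Build heap: [29, 27, 23, 16, 2, 21]
Extract 29: [27, 21, 23, 16, 2, 29]
Extract 27: [23, 21, 2, 16, 27, 29]
Extract 23: [21, 16, 2, 23, 27, 29]
Extract 21: [16, 2, 21, 23, 27, 29]
Extract 16: [2, 16, 21, 23, 27, 29]


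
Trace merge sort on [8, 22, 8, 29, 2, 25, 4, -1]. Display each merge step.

Divide and conquer:
  Merge [8] + [22] -> [8, 22]
  Merge [8] + [29] -> [8, 29]
  Merge [8, 22] + [8, 29] -> [8, 8, 22, 29]
  Merge [2] + [25] -> [2, 25]
  Merge [4] + [-1] -> [-1, 4]
  Merge [2, 25] + [-1, 4] -> [-1, 2, 4, 25]
  Merge [8, 8, 22, 29] + [-1, 2, 4, 25] -> [-1, 2, 4, 8, 8, 22, 25, 29]


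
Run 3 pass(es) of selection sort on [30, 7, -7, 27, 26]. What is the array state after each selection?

Pass 1: Select minimum -7 at index 2, swap -> [-7, 7, 30, 27, 26]
Pass 2: Select minimum 7 at index 1, swap -> [-7, 7, 30, 27, 26]
Pass 3: Select minimum 26 at index 4, swap -> [-7, 7, 26, 27, 30]


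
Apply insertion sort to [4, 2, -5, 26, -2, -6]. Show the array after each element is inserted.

First element 4 is already 'sorted'
Insert 2: shifted 1 elements -> [2, 4, -5, 26, -2, -6]
Insert -5: shifted 2 elements -> [-5, 2, 4, 26, -2, -6]
Insert 26: shifted 0 elements -> [-5, 2, 4, 26, -2, -6]
Insert -2: shifted 3 elements -> [-5, -2, 2, 4, 26, -6]
Insert -6: shifted 5 elements -> [-6, -5, -2, 2, 4, 26]


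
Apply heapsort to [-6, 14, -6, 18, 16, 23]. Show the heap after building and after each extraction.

Build heap: [23, 18, -6, 14, 16, -6]
Extract 23: [18, 16, -6, 14, -6, 23]
Extract 18: [16, 14, -6, -6, 18, 23]
Extract 16: [14, -6, -6, 16, 18, 23]
Extract 14: [-6, -6, 14, 16, 18, 23]
Extract -6: [-6, -6, 14, 16, 18, 23]


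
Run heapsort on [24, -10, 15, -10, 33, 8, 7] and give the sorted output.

Build heap: [33, 24, 15, -10, -10, 8, 7]
Extract 33: [24, 7, 15, -10, -10, 8, 33]
Extract 24: [15, 7, 8, -10, -10, 24, 33]
Extract 15: [8, 7, -10, -10, 15, 24, 33]
Extract 8: [7, -10, -10, 8, 15, 24, 33]
Extract 7: [-10, -10, 7, 8, 15, 24, 33]
Extract -10: [-10, -10, 7, 8, 15, 24, 33]


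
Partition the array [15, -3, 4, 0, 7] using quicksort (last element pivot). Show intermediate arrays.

Partition 1: pivot=7 at index 3 -> [-3, 4, 0, 7, 15]
Partition 2: pivot=0 at index 1 -> [-3, 0, 4, 7, 15]


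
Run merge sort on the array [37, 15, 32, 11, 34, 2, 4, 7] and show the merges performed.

Divide and conquer:
  Merge [37] + [15] -> [15, 37]
  Merge [32] + [11] -> [11, 32]
  Merge [15, 37] + [11, 32] -> [11, 15, 32, 37]
  Merge [34] + [2] -> [2, 34]
  Merge [4] + [7] -> [4, 7]
  Merge [2, 34] + [4, 7] -> [2, 4, 7, 34]
  Merge [11, 15, 32, 37] + [2, 4, 7, 34] -> [2, 4, 7, 11, 15, 32, 34, 37]


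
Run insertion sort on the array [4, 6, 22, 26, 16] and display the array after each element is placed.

First element 4 is already 'sorted'
Insert 6: shifted 0 elements -> [4, 6, 22, 26, 16]
Insert 22: shifted 0 elements -> [4, 6, 22, 26, 16]
Insert 26: shifted 0 elements -> [4, 6, 22, 26, 16]
Insert 16: shifted 2 elements -> [4, 6, 16, 22, 26]


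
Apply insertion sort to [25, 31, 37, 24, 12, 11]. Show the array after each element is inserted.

First element 25 is already 'sorted'
Insert 31: shifted 0 elements -> [25, 31, 37, 24, 12, 11]
Insert 37: shifted 0 elements -> [25, 31, 37, 24, 12, 11]
Insert 24: shifted 3 elements -> [24, 25, 31, 37, 12, 11]
Insert 12: shifted 4 elements -> [12, 24, 25, 31, 37, 11]
Insert 11: shifted 5 elements -> [11, 12, 24, 25, 31, 37]


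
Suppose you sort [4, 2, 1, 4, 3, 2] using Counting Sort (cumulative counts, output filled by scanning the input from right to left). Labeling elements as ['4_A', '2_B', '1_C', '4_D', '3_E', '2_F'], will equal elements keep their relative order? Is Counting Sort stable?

Trace Counting Sort on the labeled array (the key is the number; the letter only tracks identity):
  Counts for values 0..4: [0, 1, 2, 1, 2]
  Cumulative counts: [0, 1, 3, 4, 6]
  Scan right to left: place 2_F at output index 2
  Scan right to left: place 3_E at output index 3
  Scan right to left: place 4_D at output index 5
  Scan right to left: place 1_C at output index 0
  Scan right to left: place 2_B at output index 1
  Scan right to left: place 4_A at output index 4
  Output: [1_C, 2_B, 2_F, 3_E, 4_A, 4_D]
Equal keys:
  value 2: originally 2_B, 2_F; after sorting 2_B, 2_F -> order preserved
  value 4: originally 4_A, 4_D; after sorting 4_A, 4_D -> order preserved
All equal keys kept their original relative order. Counting Sort is stable: scanning the input right to left with decreasing cumulative counts places later duplicates at later output positions.
Answer: Stable


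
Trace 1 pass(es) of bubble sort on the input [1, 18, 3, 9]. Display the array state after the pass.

After pass 1: [1, 3, 9, 18] (2 swaps)
Total swaps: 2


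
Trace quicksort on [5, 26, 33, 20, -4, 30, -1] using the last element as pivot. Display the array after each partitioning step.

Partition 1: pivot=-1 at index 1 -> [-4, -1, 33, 20, 5, 30, 26]
Partition 2: pivot=26 at index 4 -> [-4, -1, 20, 5, 26, 30, 33]
Partition 3: pivot=5 at index 2 -> [-4, -1, 5, 20, 26, 30, 33]
Partition 4: pivot=33 at index 6 -> [-4, -1, 5, 20, 26, 30, 33]


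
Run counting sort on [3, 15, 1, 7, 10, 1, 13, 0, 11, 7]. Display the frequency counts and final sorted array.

Count array: [1, 2, 0, 1, 0, 0, 0, 2, 0, 0, 1, 1, 0, 1, 0, 1]
(count[i] = number of elements equal to i)
Cumulative count: [1, 3, 3, 4, 4, 4, 4, 6, 6, 6, 7, 8, 8, 9, 9, 10]
Sorted: [0, 1, 1, 3, 7, 7, 10, 11, 13, 15]


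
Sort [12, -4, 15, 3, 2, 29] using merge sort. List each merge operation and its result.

Divide and conquer:
  Merge [-4] + [15] -> [-4, 15]
  Merge [12] + [-4, 15] -> [-4, 12, 15]
  Merge [2] + [29] -> [2, 29]
  Merge [3] + [2, 29] -> [2, 3, 29]
  Merge [-4, 12, 15] + [2, 3, 29] -> [-4, 2, 3, 12, 15, 29]


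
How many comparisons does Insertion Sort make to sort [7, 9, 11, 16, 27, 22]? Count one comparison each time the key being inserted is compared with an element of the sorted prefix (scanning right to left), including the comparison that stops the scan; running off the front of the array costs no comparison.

Insert 9: 7 <= 9 (stop) = 1 comparison(s) -> [7, 9, 11, 16, 27, 22]
Insert 11: 9 <= 11 (stop) = 1 comparison(s) -> [7, 9, 11, 16, 27, 22]
Insert 16: 11 <= 16 (stop) = 1 comparison(s) -> [7, 9, 11, 16, 27, 22]
Insert 27: 16 <= 27 (stop) = 1 comparison(s) -> [7, 9, 11, 16, 27, 22]
Insert 22: 27 > 22 (shift), 16 <= 22 (stop) = 2 comparison(s) -> [7, 9, 11, 16, 22, 27]
Total comparisons: 1 + 1 + 1 + 1 + 2 = 6


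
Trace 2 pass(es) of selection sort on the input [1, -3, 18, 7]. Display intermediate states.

Pass 1: Select minimum -3 at index 1, swap -> [-3, 1, 18, 7]
Pass 2: Select minimum 1 at index 1, swap -> [-3, 1, 18, 7]


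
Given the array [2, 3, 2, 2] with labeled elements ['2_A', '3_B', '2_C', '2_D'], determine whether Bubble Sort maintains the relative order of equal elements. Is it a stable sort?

Trace Bubble Sort on the labeled array (the key is the number; the letter only tracks identity):
  After pass 1: [2_A, 2_C, 2_D, 3_B]
  After pass 2: [2_A, 2_C, 2_D, 3_B] (no swaps, done)
Final order: [2_A, 2_C, 2_D, 3_B]
Equal keys:
  value 2: originally 2_A, 2_C, 2_D; after sorting 2_A, 2_C, 2_D -> order preserved
All equal keys kept their original relative order. Bubble Sort is stable: it only swaps adjacent elements when the left one is strictly greater, so equal keys never move past each other.
Answer: Stable


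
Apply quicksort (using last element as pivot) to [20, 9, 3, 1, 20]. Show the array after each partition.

Partition 1: pivot=20 at index 4 -> [20, 9, 3, 1, 20]
Partition 2: pivot=1 at index 0 -> [1, 9, 3, 20, 20]
Partition 3: pivot=20 at index 3 -> [1, 9, 3, 20, 20]
Partition 4: pivot=3 at index 1 -> [1, 3, 9, 20, 20]


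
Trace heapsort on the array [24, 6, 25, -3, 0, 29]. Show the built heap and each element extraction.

Build heap: [29, 6, 25, -3, 0, 24]
Extract 29: [25, 6, 24, -3, 0, 29]
Extract 25: [24, 6, 0, -3, 25, 29]
Extract 24: [6, -3, 0, 24, 25, 29]
Extract 6: [0, -3, 6, 24, 25, 29]
Extract 0: [-3, 0, 6, 24, 25, 29]


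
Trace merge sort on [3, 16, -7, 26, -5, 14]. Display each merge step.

Divide and conquer:
  Merge [16] + [-7] -> [-7, 16]
  Merge [3] + [-7, 16] -> [-7, 3, 16]
  Merge [-5] + [14] -> [-5, 14]
  Merge [26] + [-5, 14] -> [-5, 14, 26]
  Merge [-7, 3, 16] + [-5, 14, 26] -> [-7, -5, 3, 14, 16, 26]


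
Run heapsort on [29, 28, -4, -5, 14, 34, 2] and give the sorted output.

Build heap: [34, 28, 29, -5, 14, -4, 2]
Extract 34: [29, 28, 2, -5, 14, -4, 34]
Extract 29: [28, 14, 2, -5, -4, 29, 34]
Extract 28: [14, -4, 2, -5, 28, 29, 34]
Extract 14: [2, -4, -5, 14, 28, 29, 34]
Extract 2: [-4, -5, 2, 14, 28, 29, 34]
Extract -4: [-5, -4, 2, 14, 28, 29, 34]


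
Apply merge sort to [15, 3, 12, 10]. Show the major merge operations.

Divide and conquer:
  Merge [15] + [3] -> [3, 15]
  Merge [12] + [10] -> [10, 12]
  Merge [3, 15] + [10, 12] -> [3, 10, 12, 15]


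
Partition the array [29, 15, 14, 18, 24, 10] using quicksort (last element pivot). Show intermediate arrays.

Partition 1: pivot=10 at index 0 -> [10, 15, 14, 18, 24, 29]
Partition 2: pivot=29 at index 5 -> [10, 15, 14, 18, 24, 29]
Partition 3: pivot=24 at index 4 -> [10, 15, 14, 18, 24, 29]
Partition 4: pivot=18 at index 3 -> [10, 15, 14, 18, 24, 29]
Partition 5: pivot=14 at index 1 -> [10, 14, 15, 18, 24, 29]


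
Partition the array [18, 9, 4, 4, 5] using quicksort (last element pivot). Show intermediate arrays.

Partition 1: pivot=5 at index 2 -> [4, 4, 5, 9, 18]
Partition 2: pivot=4 at index 1 -> [4, 4, 5, 9, 18]
Partition 3: pivot=18 at index 4 -> [4, 4, 5, 9, 18]


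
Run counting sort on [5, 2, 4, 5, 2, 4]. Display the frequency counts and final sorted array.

Count array: [0, 0, 2, 0, 2, 2]
(count[i] = number of elements equal to i)
Cumulative count: [0, 0, 2, 2, 4, 6]
Sorted: [2, 2, 4, 4, 5, 5]


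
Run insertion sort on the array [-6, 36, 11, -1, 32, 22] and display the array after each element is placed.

First element -6 is already 'sorted'
Insert 36: shifted 0 elements -> [-6, 36, 11, -1, 32, 22]
Insert 11: shifted 1 elements -> [-6, 11, 36, -1, 32, 22]
Insert -1: shifted 2 elements -> [-6, -1, 11, 36, 32, 22]
Insert 32: shifted 1 elements -> [-6, -1, 11, 32, 36, 22]
Insert 22: shifted 2 elements -> [-6, -1, 11, 22, 32, 36]


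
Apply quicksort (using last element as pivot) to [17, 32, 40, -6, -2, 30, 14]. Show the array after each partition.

Partition 1: pivot=14 at index 2 -> [-6, -2, 14, 17, 32, 30, 40]
Partition 2: pivot=-2 at index 1 -> [-6, -2, 14, 17, 32, 30, 40]
Partition 3: pivot=40 at index 6 -> [-6, -2, 14, 17, 32, 30, 40]
Partition 4: pivot=30 at index 4 -> [-6, -2, 14, 17, 30, 32, 40]


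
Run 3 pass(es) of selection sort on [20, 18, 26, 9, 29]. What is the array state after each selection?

Pass 1: Select minimum 9 at index 3, swap -> [9, 18, 26, 20, 29]
Pass 2: Select minimum 18 at index 1, swap -> [9, 18, 26, 20, 29]
Pass 3: Select minimum 20 at index 3, swap -> [9, 18, 20, 26, 29]


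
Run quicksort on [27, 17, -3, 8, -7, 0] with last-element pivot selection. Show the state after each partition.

Partition 1: pivot=0 at index 2 -> [-3, -7, 0, 8, 17, 27]
Partition 2: pivot=-7 at index 0 -> [-7, -3, 0, 8, 17, 27]
Partition 3: pivot=27 at index 5 -> [-7, -3, 0, 8, 17, 27]
Partition 4: pivot=17 at index 4 -> [-7, -3, 0, 8, 17, 27]


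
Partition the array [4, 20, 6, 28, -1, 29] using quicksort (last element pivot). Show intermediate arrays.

Partition 1: pivot=29 at index 5 -> [4, 20, 6, 28, -1, 29]
Partition 2: pivot=-1 at index 0 -> [-1, 20, 6, 28, 4, 29]
Partition 3: pivot=4 at index 1 -> [-1, 4, 6, 28, 20, 29]
Partition 4: pivot=20 at index 3 -> [-1, 4, 6, 20, 28, 29]


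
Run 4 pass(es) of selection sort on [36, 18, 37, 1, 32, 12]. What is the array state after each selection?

Pass 1: Select minimum 1 at index 3, swap -> [1, 18, 37, 36, 32, 12]
Pass 2: Select minimum 12 at index 5, swap -> [1, 12, 37, 36, 32, 18]
Pass 3: Select minimum 18 at index 5, swap -> [1, 12, 18, 36, 32, 37]
Pass 4: Select minimum 32 at index 4, swap -> [1, 12, 18, 32, 36, 37]


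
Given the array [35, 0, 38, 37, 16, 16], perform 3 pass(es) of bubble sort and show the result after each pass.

After pass 1: [0, 35, 37, 16, 16, 38] (4 swaps)
After pass 2: [0, 35, 16, 16, 37, 38] (2 swaps)
After pass 3: [0, 16, 16, 35, 37, 38] (2 swaps)
Total swaps: 8


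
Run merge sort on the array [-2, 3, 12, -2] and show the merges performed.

Divide and conquer:
  Merge [-2] + [3] -> [-2, 3]
  Merge [12] + [-2] -> [-2, 12]
  Merge [-2, 3] + [-2, 12] -> [-2, -2, 3, 12]


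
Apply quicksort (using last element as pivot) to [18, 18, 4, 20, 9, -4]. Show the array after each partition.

Partition 1: pivot=-4 at index 0 -> [-4, 18, 4, 20, 9, 18]
Partition 2: pivot=18 at index 4 -> [-4, 18, 4, 9, 18, 20]
Partition 3: pivot=9 at index 2 -> [-4, 4, 9, 18, 18, 20]


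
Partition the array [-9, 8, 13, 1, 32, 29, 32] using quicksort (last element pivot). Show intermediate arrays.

Partition 1: pivot=32 at index 6 -> [-9, 8, 13, 1, 32, 29, 32]
Partition 2: pivot=29 at index 4 -> [-9, 8, 13, 1, 29, 32, 32]
Partition 3: pivot=1 at index 1 -> [-9, 1, 13, 8, 29, 32, 32]
Partition 4: pivot=8 at index 2 -> [-9, 1, 8, 13, 29, 32, 32]
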